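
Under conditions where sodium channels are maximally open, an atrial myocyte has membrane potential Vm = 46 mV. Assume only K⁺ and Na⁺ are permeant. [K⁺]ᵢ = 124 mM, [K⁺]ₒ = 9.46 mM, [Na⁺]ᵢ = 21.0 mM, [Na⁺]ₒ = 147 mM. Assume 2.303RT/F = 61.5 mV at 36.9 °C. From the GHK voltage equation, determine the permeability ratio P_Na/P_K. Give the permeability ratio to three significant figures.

23.2

Let α = P_Na/P_K. GHK: Vm = 61.5·log₁₀[(Kₒ + α·Naₒ)/(Kᵢ + α·Naᵢ)].
10^(Vm/61.5) = 10^(46.0/61.5) = 5.5972
So 5.5972·(Kᵢ + α·Naᵢ) = Kₒ + α·Naₒ → α = (5.5972·124.0 − 9.46) / (147.0 − 5.5972·21.0)
α = (694 − 9.46) / (147.0 − 117.5) = 684.6/29.46 = 23.24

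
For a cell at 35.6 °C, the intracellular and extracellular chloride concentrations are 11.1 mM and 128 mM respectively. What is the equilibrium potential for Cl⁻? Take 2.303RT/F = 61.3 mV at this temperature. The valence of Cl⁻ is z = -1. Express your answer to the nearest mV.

E = (61.3/z) · log₁₀([Cl⁻]_out/[Cl⁻]_in) with z = -1.
For an anion, dividing by z = -1 reverses the sign.
= (61.3/-1) · log₁₀(128/11.1) = -61.30 · log₁₀(11.53)
= -61.30 · (1.0619) = -65.09 mV

-65 mV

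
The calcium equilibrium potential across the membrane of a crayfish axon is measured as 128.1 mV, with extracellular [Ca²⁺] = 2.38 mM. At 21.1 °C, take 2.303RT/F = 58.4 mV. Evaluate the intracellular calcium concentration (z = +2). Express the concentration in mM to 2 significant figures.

0.000098 mM

Nernst: E = (58.4/2) · log₁₀([out]/[in]), so log₁₀([out]/[in]) = 128.1 × 2 / 58.4 = 4.3870.
[out]/[in] = 10^(4.3870) = 2.438e+04.
[in] = 2.38 / 2.438e+04 = 9.763e-05 mM.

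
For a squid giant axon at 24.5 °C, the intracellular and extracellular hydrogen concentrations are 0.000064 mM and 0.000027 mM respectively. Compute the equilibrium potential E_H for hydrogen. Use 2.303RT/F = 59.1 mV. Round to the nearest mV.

E = (59.1/z) · log₁₀([H⁺]_out/[H⁺]_in) with z = +1.
= (59.1/1) · log₁₀(0.000027/0.000064) = 59.10 · log₁₀(0.4219)
= 59.10 · (-0.3748) = -22.15 mV

-22 mV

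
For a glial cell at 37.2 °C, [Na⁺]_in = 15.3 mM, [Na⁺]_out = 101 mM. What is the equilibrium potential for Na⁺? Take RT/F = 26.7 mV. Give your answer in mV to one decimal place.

E = (26.7/z) · ln([Na⁺]_out/[Na⁺]_in) with z = +1.
= (26.7/1) · ln(101/15.3) = 26.70 · ln(6.601)
= 26.70 · (1.8873) = 50.39 mV

50.4 mV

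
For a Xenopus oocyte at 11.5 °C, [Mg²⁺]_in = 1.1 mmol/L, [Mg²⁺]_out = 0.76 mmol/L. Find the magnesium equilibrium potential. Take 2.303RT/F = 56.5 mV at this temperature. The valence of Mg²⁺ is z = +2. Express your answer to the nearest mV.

E = (56.5/z) · log₁₀([Mg²⁺]_out/[Mg²⁺]_in) with z = +2.
= (56.5/2) · log₁₀(0.76/1.1) = 28.25 · log₁₀(0.6909)
= 28.25 · (-0.1606) = -4.54 mV

-5 mV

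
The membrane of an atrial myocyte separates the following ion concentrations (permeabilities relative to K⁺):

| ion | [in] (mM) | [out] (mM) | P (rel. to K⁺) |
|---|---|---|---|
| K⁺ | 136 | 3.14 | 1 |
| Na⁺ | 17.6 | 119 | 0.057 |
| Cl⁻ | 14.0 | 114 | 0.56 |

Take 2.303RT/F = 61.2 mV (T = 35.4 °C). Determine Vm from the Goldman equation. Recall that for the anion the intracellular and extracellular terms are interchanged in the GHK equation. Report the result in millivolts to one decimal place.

Vm = 61.2 · log₁₀[(Σ P·[cation]ₒ + Σ P·[anion]ᵢ) / (Σ P·[cation]ᵢ + Σ P·[anion]ₒ)]
Numerator = 1×3.14 + 0.057×119 + 0.56×14.0 = 17.76
Denominator = 1×136 + 0.057×17.6 + 0.56×114 = 200.8
Vm = 61.2 · log₁₀(0.088442) = 61.2 × (-1.0533) = -64.46 mV

-64.5 mV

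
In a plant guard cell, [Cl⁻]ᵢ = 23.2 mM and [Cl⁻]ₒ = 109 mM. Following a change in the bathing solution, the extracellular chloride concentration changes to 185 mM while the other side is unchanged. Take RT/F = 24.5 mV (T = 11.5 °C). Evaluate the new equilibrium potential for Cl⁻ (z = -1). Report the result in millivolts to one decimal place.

-50.9 mV

After the shift: [Cl⁻]_out = 185, [Cl⁻]_in = 23.2 mM.
E_new = (24.5/-1)·ln(185/23.2) = -24.50 · (2.0762) = -50.87 mV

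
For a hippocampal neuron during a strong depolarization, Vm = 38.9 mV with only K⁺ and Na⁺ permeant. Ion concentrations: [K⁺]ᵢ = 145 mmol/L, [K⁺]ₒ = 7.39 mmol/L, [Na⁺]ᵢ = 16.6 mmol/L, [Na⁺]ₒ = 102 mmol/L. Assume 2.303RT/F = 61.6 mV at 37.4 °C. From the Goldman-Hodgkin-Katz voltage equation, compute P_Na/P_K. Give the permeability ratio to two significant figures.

Let α = P_Na/P_K. GHK: Vm = 61.6·log₁₀[(Kₒ + α·Naₒ)/(Kᵢ + α·Naᵢ)].
10^(Vm/61.6) = 10^(38.9/61.6) = 4.2805
So 4.2805·(Kᵢ + α·Naᵢ) = Kₒ + α·Naₒ → α = (4.2805·145.0 − 7.39) / (102.0 − 4.2805·16.6)
α = (620.7 − 7.39) / (102.0 − 71.06) = 613.3/30.94 = 19.82

20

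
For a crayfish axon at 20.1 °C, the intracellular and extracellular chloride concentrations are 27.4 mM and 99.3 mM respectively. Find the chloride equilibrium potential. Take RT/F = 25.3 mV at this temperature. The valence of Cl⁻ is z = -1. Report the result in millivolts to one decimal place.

E = (25.3/z) · ln([Cl⁻]_out/[Cl⁻]_in) with z = -1.
For an anion, dividing by z = -1 reverses the sign.
= (25.3/-1) · ln(99.3/27.4) = -25.30 · ln(3.624)
= -25.30 · (1.2876) = -32.58 mV

-32.6 mV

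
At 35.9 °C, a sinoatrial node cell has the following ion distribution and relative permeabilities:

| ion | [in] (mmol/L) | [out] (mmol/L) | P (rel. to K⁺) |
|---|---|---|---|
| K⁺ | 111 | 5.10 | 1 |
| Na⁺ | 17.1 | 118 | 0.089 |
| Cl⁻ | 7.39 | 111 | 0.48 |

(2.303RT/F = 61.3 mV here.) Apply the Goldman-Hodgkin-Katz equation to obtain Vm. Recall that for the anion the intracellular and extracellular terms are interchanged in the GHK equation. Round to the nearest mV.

Vm = 61.3 · log₁₀[(Σ P·[cation]ₒ + Σ P·[anion]ᵢ) / (Σ P·[cation]ᵢ + Σ P·[anion]ₒ)]
Numerator = 1×5.10 + 0.089×118 + 0.48×7.39 = 19.15
Denominator = 1×111 + 0.089×17.1 + 0.48×111 = 165.8
Vm = 61.3 · log₁₀(0.11549) = 61.3 × (-0.9374) = -57.47 mV

-57 mV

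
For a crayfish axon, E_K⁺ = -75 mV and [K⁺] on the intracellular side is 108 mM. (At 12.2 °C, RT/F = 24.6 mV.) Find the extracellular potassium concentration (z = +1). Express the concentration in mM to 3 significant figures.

5.12 mM

Nernst: E = (24.6/1) · ln([out]/[in]), so ln([out]/[in]) = -75.0 × 1 / 24.6 = -3.0488.
[out]/[in] = e^(-3.0488) = 0.04742.
[out] = 0.04742 × 108 = 5.121 mM.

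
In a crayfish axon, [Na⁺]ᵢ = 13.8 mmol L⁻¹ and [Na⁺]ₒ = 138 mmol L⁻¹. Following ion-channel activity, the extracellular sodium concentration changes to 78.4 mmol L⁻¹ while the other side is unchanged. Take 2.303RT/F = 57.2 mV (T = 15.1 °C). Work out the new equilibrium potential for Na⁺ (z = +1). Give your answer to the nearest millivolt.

43 mV

After the shift: [Na⁺]_out = 78.4, [Na⁺]_in = 13.8 mmol L⁻¹.
E_new = (57.2/1)·log₁₀(78.4/13.8) = 57.20 · (0.7544) = 43.15 mV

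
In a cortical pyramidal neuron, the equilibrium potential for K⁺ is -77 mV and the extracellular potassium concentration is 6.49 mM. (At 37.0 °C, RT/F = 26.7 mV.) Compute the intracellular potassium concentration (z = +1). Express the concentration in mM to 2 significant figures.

Nernst: E = (26.7/1) · ln([out]/[in]), so ln([out]/[in]) = -77.0 × 1 / 26.7 = -2.8839.
[out]/[in] = e^(-2.8839) = 0.05592.
[in] = 6.49 / 0.05592 = 116.1 mM.

120 mM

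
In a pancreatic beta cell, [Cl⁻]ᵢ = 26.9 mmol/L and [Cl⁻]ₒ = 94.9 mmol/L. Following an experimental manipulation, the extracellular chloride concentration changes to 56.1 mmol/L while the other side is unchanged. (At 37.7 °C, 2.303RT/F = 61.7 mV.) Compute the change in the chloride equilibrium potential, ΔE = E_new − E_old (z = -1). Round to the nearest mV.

E_old = (61.7/-1)·log₁₀(94.9/26.9) = -33.78 mV
E_new = (61.7/-1)·log₁₀(56.1/26.9) = -19.70 mV
ΔE = -19.70 − (-33.78) = 14.09 mV

14 mV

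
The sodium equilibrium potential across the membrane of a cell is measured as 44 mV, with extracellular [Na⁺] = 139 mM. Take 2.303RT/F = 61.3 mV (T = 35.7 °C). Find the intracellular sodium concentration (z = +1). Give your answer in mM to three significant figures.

26.6 mM

Nernst: E = (61.3/1) · log₁₀([out]/[in]), so log₁₀([out]/[in]) = 44.0 × 1 / 61.3 = 0.7178.
[out]/[in] = 10^(0.7178) = 5.221.
[in] = 139 / 5.221 = 26.62 mM.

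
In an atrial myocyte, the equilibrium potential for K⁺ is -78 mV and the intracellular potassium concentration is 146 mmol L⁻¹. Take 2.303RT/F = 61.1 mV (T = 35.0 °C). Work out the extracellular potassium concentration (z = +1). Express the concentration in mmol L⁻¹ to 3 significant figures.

7.72 mmol L⁻¹

Nernst: E = (61.1/1) · log₁₀([out]/[in]), so log₁₀([out]/[in]) = -78.0 × 1 / 61.1 = -1.2766.
[out]/[in] = 10^(-1.2766) = 0.05289.
[out] = 0.05289 × 146 = 7.722 mmol L⁻¹.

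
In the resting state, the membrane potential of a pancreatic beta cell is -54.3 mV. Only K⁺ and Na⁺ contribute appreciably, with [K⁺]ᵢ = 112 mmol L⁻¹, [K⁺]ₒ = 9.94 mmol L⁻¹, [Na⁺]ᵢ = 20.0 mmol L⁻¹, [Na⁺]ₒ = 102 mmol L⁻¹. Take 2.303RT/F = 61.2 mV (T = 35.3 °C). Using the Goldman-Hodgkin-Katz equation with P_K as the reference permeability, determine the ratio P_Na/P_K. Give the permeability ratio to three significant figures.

Let α = P_Na/P_K. GHK: Vm = 61.2·log₁₀[(Kₒ + α·Naₒ)/(Kᵢ + α·Naᵢ)].
10^(Vm/61.2) = 10^(-54.3/61.2) = 0.12964
So 0.12964·(Kᵢ + α·Naᵢ) = Kₒ + α·Naₒ → α = (0.12964·112.0 − 9.94) / (102.0 − 0.12964·20.0)
α = (14.52 − 9.94) / (102.0 − 2.593) = 4.58/99.41 = 0.04607

0.0461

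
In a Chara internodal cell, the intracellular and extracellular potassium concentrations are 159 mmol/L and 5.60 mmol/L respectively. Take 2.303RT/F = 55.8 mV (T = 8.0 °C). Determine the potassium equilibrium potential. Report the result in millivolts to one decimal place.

E = (55.8/z) · log₁₀([K⁺]_out/[K⁺]_in) with z = +1.
= (55.8/1) · log₁₀(5.60/159) = 55.80 · log₁₀(0.03522)
= 55.80 · (-1.4532) = -81.09 mV

-81.1 mV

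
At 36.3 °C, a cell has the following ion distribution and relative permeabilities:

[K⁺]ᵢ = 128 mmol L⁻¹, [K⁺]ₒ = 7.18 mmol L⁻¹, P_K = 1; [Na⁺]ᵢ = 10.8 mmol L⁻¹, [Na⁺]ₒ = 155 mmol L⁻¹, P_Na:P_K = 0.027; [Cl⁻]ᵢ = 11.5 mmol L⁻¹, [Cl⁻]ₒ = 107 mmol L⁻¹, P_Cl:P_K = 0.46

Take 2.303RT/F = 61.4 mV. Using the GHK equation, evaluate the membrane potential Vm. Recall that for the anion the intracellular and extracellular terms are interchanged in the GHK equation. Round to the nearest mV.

Vm = 61.4 · log₁₀[(Σ P·[cation]ₒ + Σ P·[anion]ᵢ) / (Σ P·[cation]ᵢ + Σ P·[anion]ₒ)]
Numerator = 1×7.18 + 0.027×155 + 0.46×11.5 = 16.65
Denominator = 1×128 + 0.027×10.8 + 0.46×107 = 177.5
Vm = 61.4 · log₁₀(0.093825) = 61.4 × (-1.0277) = -63.10 mV

-63 mV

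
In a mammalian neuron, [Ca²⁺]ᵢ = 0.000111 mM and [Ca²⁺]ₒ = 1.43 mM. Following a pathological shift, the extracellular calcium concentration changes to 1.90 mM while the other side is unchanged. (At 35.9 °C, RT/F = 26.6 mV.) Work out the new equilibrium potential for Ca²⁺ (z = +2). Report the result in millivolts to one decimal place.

129.6 mV

After the shift: [Ca²⁺]_out = 1.90, [Ca²⁺]_in = 0.000111 mM.
E_new = (26.6/2)·ln(1.90/0.000111) = 13.30 · (9.7478) = 129.65 mV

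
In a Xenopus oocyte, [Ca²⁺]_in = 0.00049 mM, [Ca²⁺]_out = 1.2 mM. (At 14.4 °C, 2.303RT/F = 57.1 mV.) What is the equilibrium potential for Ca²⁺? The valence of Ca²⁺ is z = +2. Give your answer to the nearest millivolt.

97 mV

E = (57.1/z) · log₁₀([Ca²⁺]_out/[Ca²⁺]_in) with z = +2.
= (57.1/2) · log₁₀(1.2/0.00049) = 28.55 · log₁₀(2449)
= 28.55 · (3.3890) = 96.76 mV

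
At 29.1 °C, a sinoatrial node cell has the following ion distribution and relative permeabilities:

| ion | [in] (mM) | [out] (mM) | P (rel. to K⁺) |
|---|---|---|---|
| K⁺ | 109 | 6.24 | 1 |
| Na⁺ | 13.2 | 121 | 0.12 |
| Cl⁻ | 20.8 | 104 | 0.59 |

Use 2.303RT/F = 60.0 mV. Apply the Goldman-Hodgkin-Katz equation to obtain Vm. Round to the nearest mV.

Vm = 60.0 · log₁₀[(Σ P·[cation]ₒ + Σ P·[anion]ᵢ) / (Σ P·[cation]ᵢ + Σ P·[anion]ₒ)]
Numerator = 1×6.24 + 0.12×121 + 0.59×20.8 = 33.03
Denominator = 1×109 + 0.12×13.2 + 0.59×104 = 171.9
Vm = 60.0 · log₁₀(0.19211) = 60.0 × (-0.7165) = -42.99 mV

-43 mV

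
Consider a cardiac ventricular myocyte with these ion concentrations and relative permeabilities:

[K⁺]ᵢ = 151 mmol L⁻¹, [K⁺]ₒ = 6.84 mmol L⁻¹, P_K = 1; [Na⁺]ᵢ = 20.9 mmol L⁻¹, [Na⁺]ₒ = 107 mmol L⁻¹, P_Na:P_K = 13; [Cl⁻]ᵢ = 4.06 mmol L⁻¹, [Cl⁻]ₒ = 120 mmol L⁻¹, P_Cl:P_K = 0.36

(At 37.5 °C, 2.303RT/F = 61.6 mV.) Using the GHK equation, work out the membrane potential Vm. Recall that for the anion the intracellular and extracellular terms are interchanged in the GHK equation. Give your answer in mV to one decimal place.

29.4 mV

Vm = 61.6 · log₁₀[(Σ P·[cation]ₒ + Σ P·[anion]ᵢ) / (Σ P·[cation]ᵢ + Σ P·[anion]ₒ)]
Numerator = 1×6.84 + 13×107 + 0.36×4.06 = 1399
Denominator = 1×151 + 13×20.9 + 0.36×120 = 465.9
Vm = 61.6 · log₁₀(3.0034) = 61.6 × (0.4776) = 29.42 mV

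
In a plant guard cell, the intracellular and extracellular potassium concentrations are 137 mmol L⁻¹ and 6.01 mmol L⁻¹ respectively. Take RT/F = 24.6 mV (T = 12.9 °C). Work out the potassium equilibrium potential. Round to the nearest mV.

E = (24.6/z) · ln([K⁺]_out/[K⁺]_in) with z = +1.
= (24.6/1) · ln(6.01/137) = 24.60 · ln(0.04387)
= 24.60 · (-3.1266) = -76.91 mV

-77 mV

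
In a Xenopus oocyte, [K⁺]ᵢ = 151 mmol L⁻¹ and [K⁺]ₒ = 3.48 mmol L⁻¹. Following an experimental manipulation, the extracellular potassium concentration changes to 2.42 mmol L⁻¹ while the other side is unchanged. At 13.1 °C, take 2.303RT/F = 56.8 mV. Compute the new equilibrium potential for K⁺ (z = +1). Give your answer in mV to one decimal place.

After the shift: [K⁺]_out = 2.42, [K⁺]_in = 151 mmol L⁻¹.
E_new = (56.8/1)·log₁₀(2.42/151) = 56.80 · (-1.7952) = -101.97 mV

-102.0 mV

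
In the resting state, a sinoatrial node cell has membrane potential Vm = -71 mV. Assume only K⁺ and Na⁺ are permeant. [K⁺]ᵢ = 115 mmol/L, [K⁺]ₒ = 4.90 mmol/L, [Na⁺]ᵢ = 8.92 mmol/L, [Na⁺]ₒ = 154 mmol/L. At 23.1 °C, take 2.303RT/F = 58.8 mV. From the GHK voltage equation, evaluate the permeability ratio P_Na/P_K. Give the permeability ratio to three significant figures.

Let α = P_Na/P_K. GHK: Vm = 58.8·log₁₀[(Kₒ + α·Naₒ)/(Kᵢ + α·Naᵢ)].
10^(Vm/58.8) = 10^(-71.0/58.8) = 0.062018
So 0.062018·(Kᵢ + α·Naᵢ) = Kₒ + α·Naₒ → α = (0.062018·115.0 − 4.9) / (154.0 − 0.062018·8.92)
α = (7.132 − 4.9) / (154.0 − 0.5532) = 2.232/153.4 = 0.01455

0.0145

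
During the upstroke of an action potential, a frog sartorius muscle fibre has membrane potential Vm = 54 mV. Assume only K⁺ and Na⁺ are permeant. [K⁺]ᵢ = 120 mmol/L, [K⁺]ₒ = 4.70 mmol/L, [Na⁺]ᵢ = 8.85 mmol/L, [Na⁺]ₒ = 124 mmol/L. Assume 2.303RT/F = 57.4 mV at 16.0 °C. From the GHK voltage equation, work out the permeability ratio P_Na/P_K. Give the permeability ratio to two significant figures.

Let α = P_Na/P_K. GHK: Vm = 57.4·log₁₀[(Kₒ + α·Naₒ)/(Kᵢ + α·Naᵢ)].
10^(Vm/57.4) = 10^(54.0/57.4) = 8.725
So 8.725·(Kᵢ + α·Naᵢ) = Kₒ + α·Naₒ → α = (8.725·120.0 − 4.7) / (124.0 − 8.725·8.85)
α = (1047 − 4.7) / (124.0 − 77.22) = 1042/46.78 = 22.28

22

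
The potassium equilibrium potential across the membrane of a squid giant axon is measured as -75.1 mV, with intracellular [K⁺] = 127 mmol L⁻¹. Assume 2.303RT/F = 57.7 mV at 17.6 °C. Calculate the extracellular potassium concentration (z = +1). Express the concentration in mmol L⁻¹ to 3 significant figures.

Nernst: E = (57.7/1) · log₁₀([out]/[in]), so log₁₀([out]/[in]) = -75.1 × 1 / 57.7 = -1.3016.
[out]/[in] = 10^(-1.3016) = 0.04994.
[out] = 0.04994 × 127 = 6.342 mmol L⁻¹.

6.34 mmol L⁻¹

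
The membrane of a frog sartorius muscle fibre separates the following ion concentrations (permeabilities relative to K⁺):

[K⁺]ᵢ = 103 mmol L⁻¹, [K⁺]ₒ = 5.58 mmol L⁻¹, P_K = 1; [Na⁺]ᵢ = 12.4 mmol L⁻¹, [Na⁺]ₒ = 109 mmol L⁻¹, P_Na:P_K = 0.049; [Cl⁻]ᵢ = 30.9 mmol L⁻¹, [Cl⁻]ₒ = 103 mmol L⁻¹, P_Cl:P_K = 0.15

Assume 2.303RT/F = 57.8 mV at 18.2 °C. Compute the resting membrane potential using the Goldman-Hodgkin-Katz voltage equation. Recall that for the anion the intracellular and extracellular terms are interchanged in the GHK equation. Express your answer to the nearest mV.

-51 mV

Vm = 57.8 · log₁₀[(Σ P·[cation]ₒ + Σ P·[anion]ᵢ) / (Σ P·[cation]ᵢ + Σ P·[anion]ₒ)]
Numerator = 1×5.58 + 0.049×109 + 0.15×30.9 = 15.56
Denominator = 1×103 + 0.049×12.4 + 0.15×103 = 119.1
Vm = 57.8 · log₁₀(0.13066) = 57.8 × (-0.8839) = -51.09 mV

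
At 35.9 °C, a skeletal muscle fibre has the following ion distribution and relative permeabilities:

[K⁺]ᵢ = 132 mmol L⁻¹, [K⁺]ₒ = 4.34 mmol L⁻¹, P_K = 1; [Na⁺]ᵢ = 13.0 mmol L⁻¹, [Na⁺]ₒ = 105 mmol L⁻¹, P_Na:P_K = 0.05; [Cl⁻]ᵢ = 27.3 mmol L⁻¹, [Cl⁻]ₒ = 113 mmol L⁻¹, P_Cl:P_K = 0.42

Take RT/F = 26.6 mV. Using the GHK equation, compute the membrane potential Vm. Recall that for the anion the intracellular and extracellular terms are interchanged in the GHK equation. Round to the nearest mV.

-57 mV

Vm = 26.6 · ln[(Σ P·[cation]ₒ + Σ P·[anion]ᵢ) / (Σ P·[cation]ᵢ + Σ P·[anion]ₒ)]
Numerator = 1×4.34 + 0.05×105 + 0.42×27.3 = 21.06
Denominator = 1×132 + 0.05×13.0 + 0.42×113 = 180.1
Vm = 26.6 · ln(0.11691) = 26.6 × (-2.1464) = -57.09 mV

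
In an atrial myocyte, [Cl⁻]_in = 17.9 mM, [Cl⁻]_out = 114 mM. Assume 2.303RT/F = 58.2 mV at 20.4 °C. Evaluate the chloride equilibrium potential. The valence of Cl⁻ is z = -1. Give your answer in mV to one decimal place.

-46.8 mV

E = (58.2/z) · log₁₀([Cl⁻]_out/[Cl⁻]_in) with z = -1.
For an anion, dividing by z = -1 reverses the sign.
= (58.2/-1) · log₁₀(114/17.9) = -58.20 · log₁₀(6.369)
= -58.20 · (0.8041) = -46.80 mV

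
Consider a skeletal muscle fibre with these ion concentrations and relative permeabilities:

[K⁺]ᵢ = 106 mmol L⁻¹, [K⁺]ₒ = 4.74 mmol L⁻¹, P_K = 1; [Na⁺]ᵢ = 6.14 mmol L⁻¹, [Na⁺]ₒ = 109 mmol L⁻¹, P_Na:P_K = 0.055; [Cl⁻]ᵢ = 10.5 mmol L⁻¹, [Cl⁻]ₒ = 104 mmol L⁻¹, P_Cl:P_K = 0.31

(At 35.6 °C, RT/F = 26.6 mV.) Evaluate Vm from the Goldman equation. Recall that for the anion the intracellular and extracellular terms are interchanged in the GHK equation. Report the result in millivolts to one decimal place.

Vm = 26.6 · ln[(Σ P·[cation]ₒ + Σ P·[anion]ᵢ) / (Σ P·[cation]ᵢ + Σ P·[anion]ₒ)]
Numerator = 1×4.74 + 0.055×109 + 0.31×10.5 = 13.99
Denominator = 1×106 + 0.055×6.14 + 0.31×104 = 138.6
Vm = 26.6 · ln(0.10095) = 26.6 × (-2.2931) = -61.00 mV

-61.0 mV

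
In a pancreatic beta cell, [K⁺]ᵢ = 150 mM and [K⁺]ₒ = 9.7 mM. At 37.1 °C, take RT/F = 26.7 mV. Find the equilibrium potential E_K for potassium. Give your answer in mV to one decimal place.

-73.1 mV

E = (26.7/z) · ln([K⁺]_out/[K⁺]_in) with z = +1.
= (26.7/1) · ln(9.7/150) = 26.70 · ln(0.06467)
= 26.70 · (-2.7385) = -73.12 mV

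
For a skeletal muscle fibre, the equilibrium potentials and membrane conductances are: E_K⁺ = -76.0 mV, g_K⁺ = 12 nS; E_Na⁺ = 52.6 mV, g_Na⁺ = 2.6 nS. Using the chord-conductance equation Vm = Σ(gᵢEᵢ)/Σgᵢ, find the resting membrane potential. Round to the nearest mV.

-53 mV

Σ gᵢEᵢ = 12·(-76.0) + 2.6·(52.6) = -775.24
Σ gᵢ = 12 + 2.6 = 14.6
Vm = -775.24 / 14.6 = -53.10 mV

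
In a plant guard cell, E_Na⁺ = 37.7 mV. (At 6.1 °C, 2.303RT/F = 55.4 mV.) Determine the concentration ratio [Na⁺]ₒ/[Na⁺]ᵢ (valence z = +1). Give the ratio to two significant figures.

4.8

log₁₀([out]/[in]) = E·z/(55.4) = 37.7 × 1 / 55.4 = 0.6805
[out]/[in] = 10^(0.6805) = 4.792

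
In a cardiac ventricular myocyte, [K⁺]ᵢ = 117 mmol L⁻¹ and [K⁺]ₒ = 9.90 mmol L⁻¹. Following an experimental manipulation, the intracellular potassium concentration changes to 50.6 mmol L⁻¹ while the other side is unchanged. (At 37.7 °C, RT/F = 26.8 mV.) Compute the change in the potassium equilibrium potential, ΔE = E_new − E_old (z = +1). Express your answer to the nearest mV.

22 mV

E_old = (26.8/1)·ln(9.90/117) = -66.19 mV
E_new = (26.8/1)·ln(9.90/50.6) = -43.72 mV
ΔE = -43.72 − (-66.19) = 22.46 mV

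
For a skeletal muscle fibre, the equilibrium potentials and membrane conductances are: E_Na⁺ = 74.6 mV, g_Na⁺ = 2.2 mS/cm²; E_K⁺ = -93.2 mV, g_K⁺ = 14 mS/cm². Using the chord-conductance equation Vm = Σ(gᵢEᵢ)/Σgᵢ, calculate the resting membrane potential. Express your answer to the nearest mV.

Σ gᵢEᵢ = 2.2·(74.6) + 14·(-93.2) = -1140.68
Σ gᵢ = 2.2 + 14 = 16.2
Vm = -1140.68 / 16.2 = -70.41 mV

-70 mV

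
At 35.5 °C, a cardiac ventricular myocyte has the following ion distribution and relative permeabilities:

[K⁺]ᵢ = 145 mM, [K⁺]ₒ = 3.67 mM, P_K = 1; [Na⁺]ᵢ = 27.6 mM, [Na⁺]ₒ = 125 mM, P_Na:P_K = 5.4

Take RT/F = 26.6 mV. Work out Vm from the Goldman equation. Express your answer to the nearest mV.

Vm = 26.6 · ln[(Σ P·[cation]ₒ + Σ P·[anion]ᵢ) / (Σ P·[cation]ᵢ + Σ P·[anion]ₒ)]
Numerator = 1×3.67 + 5.4×125 = 678.7
Denominator = 1×145 + 5.4×27.6 = 294
Vm = 26.6 · ln(2.3081) = 26.6 × (0.8364) = 22.25 mV

22 mV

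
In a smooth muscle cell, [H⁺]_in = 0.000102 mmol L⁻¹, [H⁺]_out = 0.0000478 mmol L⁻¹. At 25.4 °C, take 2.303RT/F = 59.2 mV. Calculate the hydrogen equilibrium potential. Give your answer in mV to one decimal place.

-19.5 mV

E = (59.2/z) · log₁₀([H⁺]_out/[H⁺]_in) with z = +1.
= (59.2/1) · log₁₀(0.0000478/0.000102) = 59.20 · log₁₀(0.4686)
= 59.20 · (-0.3292) = -19.49 mV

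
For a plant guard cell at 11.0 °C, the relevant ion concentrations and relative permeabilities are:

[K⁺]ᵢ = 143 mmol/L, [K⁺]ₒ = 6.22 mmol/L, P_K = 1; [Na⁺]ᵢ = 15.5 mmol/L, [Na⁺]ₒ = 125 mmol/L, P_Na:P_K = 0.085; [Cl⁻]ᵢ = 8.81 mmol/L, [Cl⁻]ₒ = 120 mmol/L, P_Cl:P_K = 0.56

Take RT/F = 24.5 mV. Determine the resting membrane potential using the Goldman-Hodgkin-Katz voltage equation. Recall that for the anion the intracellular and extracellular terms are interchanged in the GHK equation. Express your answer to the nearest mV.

Vm = 24.5 · ln[(Σ P·[cation]ₒ + Σ P·[anion]ᵢ) / (Σ P·[cation]ᵢ + Σ P·[anion]ₒ)]
Numerator = 1×6.22 + 0.085×125 + 0.56×8.81 = 21.78
Denominator = 1×143 + 0.085×15.5 + 0.56×120 = 211.5
Vm = 24.5 · ln(0.10296) = 24.5 × (-2.2734) = -55.70 mV

-56 mV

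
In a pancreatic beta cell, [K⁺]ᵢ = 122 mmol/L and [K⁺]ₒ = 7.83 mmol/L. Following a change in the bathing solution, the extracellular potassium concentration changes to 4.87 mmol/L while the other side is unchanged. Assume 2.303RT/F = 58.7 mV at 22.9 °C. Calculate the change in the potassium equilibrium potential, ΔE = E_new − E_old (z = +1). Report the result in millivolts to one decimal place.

-12.1 mV

E_old = (58.7/1)·log₁₀(7.83/122) = -70.01 mV
E_new = (58.7/1)·log₁₀(4.87/122) = -82.11 mV
ΔE = -82.11 − (-70.01) = -12.11 mV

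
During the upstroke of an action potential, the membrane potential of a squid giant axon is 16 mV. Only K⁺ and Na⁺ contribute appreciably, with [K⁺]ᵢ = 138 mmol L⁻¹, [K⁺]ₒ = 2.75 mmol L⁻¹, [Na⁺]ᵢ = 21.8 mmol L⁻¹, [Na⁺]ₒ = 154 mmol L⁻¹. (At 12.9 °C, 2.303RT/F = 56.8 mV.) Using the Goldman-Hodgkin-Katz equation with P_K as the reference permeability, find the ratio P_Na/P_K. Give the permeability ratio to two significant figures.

Let α = P_Na/P_K. GHK: Vm = 56.8·log₁₀[(Kₒ + α·Naₒ)/(Kᵢ + α·Naᵢ)].
10^(Vm/56.8) = 10^(16.0/56.8) = 1.9129
So 1.9129·(Kᵢ + α·Naᵢ) = Kₒ + α·Naₒ → α = (1.9129·138.0 − 2.75) / (154.0 − 1.9129·21.8)
α = (264 − 2.75) / (154.0 − 41.7) = 261.2/112.3 = 2.326

2.3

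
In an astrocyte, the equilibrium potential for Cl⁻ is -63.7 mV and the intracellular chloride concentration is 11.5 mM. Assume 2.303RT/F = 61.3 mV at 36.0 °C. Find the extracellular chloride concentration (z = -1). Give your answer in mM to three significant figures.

Nernst: E = (61.3/-1) · log₁₀([out]/[in]), so log₁₀([out]/[in]) = -63.7 × -1 / 61.3 = 1.0392.
[out]/[in] = 10^(1.0392) = 10.94.
[out] = 10.94 × 11.5 = 125.8 mM.

126 mM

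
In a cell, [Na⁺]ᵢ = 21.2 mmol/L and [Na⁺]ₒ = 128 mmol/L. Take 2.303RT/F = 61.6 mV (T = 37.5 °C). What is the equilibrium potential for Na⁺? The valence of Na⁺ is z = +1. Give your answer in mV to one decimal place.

E = (61.6/z) · log₁₀([Na⁺]_out/[Na⁺]_in) with z = +1.
= (61.6/1) · log₁₀(128/21.2) = 61.60 · log₁₀(6.038)
= 61.60 · (0.7809) = 48.10 mV

48.1 mV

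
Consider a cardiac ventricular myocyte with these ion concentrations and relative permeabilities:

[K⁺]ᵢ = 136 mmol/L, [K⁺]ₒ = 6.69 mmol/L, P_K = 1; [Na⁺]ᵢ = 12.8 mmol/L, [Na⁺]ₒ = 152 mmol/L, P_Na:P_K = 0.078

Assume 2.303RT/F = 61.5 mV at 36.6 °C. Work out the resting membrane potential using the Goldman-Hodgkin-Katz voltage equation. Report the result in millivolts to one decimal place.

Vm = 61.5 · log₁₀[(Σ P·[cation]ₒ + Σ P·[anion]ᵢ) / (Σ P·[cation]ᵢ + Σ P·[anion]ₒ)]
Numerator = 1×6.69 + 0.078×152 = 18.55
Denominator = 1×136 + 0.078×12.8 = 137
Vm = 61.5 · log₁₀(0.13537) = 61.5 × (-0.8685) = -53.41 mV

-53.4 mV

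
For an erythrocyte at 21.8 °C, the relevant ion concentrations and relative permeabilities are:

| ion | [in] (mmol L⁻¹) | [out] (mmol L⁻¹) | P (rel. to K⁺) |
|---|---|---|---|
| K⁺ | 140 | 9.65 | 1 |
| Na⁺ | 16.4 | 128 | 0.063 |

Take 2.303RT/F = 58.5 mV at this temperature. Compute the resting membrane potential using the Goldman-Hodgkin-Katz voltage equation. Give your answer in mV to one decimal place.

Vm = 58.5 · log₁₀[(Σ P·[cation]ₒ + Σ P·[anion]ᵢ) / (Σ P·[cation]ᵢ + Σ P·[anion]ₒ)]
Numerator = 1×9.65 + 0.063×128 = 17.71
Denominator = 1×140 + 0.063×16.4 = 141
Vm = 58.5 · log₁₀(0.1256) = 58.5 × (-0.9010) = -52.71 mV

-52.7 mV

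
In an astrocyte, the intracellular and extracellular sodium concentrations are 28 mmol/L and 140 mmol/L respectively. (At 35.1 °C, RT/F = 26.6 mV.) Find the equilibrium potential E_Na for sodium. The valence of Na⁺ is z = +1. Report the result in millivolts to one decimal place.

42.8 mV

E = (26.6/z) · ln([Na⁺]_out/[Na⁺]_in) with z = +1.
= (26.6/1) · ln(140/28) = 26.60 · ln(5)
= 26.60 · (1.6094) = 42.81 mV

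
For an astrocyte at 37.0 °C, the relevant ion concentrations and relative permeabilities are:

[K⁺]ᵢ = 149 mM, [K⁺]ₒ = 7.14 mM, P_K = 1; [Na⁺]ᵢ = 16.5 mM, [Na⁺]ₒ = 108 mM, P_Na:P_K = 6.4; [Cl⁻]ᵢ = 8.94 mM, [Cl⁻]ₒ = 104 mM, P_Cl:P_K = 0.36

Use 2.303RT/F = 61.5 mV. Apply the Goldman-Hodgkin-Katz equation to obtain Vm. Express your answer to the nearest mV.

Vm = 61.5 · log₁₀[(Σ P·[cation]ₒ + Σ P·[anion]ᵢ) / (Σ P·[cation]ᵢ + Σ P·[anion]ₒ)]
Numerator = 1×7.14 + 6.4×108 + 0.36×8.94 = 701.6
Denominator = 1×149 + 6.4×16.5 + 0.36×104 = 292
Vm = 61.5 · log₁₀(2.4023) = 61.5 × (0.3806) = 23.41 mV

23 mV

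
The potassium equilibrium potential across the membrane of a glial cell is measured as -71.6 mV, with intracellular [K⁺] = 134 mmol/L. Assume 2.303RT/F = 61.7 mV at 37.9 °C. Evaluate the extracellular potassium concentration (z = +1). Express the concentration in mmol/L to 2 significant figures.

Nernst: E = (61.7/1) · log₁₀([out]/[in]), so log₁₀([out]/[in]) = -71.6 × 1 / 61.7 = -1.1605.
[out]/[in] = 10^(-1.1605) = 0.06911.
[out] = 0.06911 × 134 = 9.261 mmol/L.

9.3 mmol/L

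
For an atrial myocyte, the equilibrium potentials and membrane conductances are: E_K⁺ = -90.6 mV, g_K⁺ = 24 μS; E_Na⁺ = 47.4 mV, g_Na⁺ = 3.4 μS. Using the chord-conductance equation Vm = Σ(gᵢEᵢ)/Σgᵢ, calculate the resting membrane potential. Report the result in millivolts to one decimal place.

-73.5 mV

Σ gᵢEᵢ = 24·(-90.6) + 3.4·(47.4) = -2013.24
Σ gᵢ = 24 + 3.4 = 27.4
Vm = -2013.24 / 27.4 = -73.48 mV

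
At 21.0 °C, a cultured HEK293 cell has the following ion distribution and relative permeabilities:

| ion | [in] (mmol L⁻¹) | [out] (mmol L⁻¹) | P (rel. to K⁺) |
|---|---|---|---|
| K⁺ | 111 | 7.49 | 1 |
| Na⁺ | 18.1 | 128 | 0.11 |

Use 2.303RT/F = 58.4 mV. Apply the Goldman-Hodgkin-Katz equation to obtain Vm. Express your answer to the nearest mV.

Vm = 58.4 · log₁₀[(Σ P·[cation]ₒ + Σ P·[anion]ᵢ) / (Σ P·[cation]ᵢ + Σ P·[anion]ₒ)]
Numerator = 1×7.49 + 0.11×128 = 21.57
Denominator = 1×111 + 0.11×18.1 = 113
Vm = 58.4 · log₁₀(0.1909) = 58.4 × (-0.7192) = -42.00 mV

-42 mV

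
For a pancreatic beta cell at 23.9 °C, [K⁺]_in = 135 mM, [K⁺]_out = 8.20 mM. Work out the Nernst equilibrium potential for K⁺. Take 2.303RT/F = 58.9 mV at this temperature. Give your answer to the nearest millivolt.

E = (58.9/z) · log₁₀([K⁺]_out/[K⁺]_in) with z = +1.
= (58.9/1) · log₁₀(8.20/135) = 58.90 · log₁₀(0.06074)
= 58.90 · (-1.2165) = -71.65 mV

-72 mV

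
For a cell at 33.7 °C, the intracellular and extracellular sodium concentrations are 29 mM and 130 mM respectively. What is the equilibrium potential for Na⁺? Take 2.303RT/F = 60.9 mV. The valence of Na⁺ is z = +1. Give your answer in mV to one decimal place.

E = (60.9/z) · log₁₀([Na⁺]_out/[Na⁺]_in) with z = +1.
= (60.9/1) · log₁₀(130/29) = 60.90 · log₁₀(4.483)
= 60.90 · (0.6515) = 39.68 mV

39.7 mV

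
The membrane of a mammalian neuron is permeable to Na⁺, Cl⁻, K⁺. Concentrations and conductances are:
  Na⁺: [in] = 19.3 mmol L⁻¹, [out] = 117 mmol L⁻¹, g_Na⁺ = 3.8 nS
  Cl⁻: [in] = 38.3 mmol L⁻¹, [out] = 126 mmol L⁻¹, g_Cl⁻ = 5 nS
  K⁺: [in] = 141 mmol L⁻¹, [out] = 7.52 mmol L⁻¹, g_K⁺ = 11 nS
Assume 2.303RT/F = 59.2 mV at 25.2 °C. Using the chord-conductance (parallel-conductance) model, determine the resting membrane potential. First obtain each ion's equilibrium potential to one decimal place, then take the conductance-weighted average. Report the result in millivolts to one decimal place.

E_Na⁺ = (59.2/1)·log₁₀(117/19.3) = 46.3 mV
E_Cl⁻ = (59.2/-1)·log₁₀(126/38.3) = -30.6 mV
E_K⁺ = (59.2/1)·log₁₀(7.52/141) = -75.4 mV
Vm = (Σ gᵢEᵢ)/(Σ gᵢ) = (3.8·46.3 + 5·-30.6 + 11·-75.4) / (3.8 + 5 + 11)
= -806.46 / 19.8 = -40.73 mV

-40.7 mV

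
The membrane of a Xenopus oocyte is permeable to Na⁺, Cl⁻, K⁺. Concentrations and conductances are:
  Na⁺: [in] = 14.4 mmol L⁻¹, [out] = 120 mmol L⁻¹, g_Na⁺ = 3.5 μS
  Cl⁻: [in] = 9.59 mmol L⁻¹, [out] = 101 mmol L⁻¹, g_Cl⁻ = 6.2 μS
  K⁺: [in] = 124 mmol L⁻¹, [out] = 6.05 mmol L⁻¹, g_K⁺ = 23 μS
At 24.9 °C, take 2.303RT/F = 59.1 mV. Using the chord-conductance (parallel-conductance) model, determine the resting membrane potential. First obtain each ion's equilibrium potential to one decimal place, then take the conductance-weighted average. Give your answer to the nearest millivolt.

-60 mV

E_Na⁺ = (59.1/1)·log₁₀(120/14.4) = 54.4 mV
E_Cl⁻ = (59.1/-1)·log₁₀(101/9.59) = -60.4 mV
E_K⁺ = (59.1/1)·log₁₀(6.05/124) = -77.5 mV
Vm = (Σ gᵢEᵢ)/(Σ gᵢ) = (3.5·54.4 + 6.2·-60.4 + 23·-77.5) / (3.5 + 6.2 + 23)
= -1966.58 / 32.7 = -60.14 mV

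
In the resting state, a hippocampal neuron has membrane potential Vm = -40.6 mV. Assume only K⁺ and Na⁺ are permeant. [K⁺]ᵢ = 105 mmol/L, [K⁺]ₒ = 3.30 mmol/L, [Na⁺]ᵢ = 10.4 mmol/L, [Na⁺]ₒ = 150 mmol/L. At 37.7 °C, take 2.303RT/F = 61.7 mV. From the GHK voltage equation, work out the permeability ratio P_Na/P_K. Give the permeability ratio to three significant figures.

Let α = P_Na/P_K. GHK: Vm = 61.7·log₁₀[(Kₒ + α·Naₒ)/(Kᵢ + α·Naᵢ)].
10^(Vm/61.7) = 10^(-40.6/61.7) = 0.21977
So 0.21977·(Kᵢ + α·Naᵢ) = Kₒ + α·Naₒ → α = (0.21977·105.0 − 3.3) / (150.0 − 0.21977·10.4)
α = (23.08 − 3.3) / (150.0 − 2.286) = 19.78/147.7 = 0.1339

0.134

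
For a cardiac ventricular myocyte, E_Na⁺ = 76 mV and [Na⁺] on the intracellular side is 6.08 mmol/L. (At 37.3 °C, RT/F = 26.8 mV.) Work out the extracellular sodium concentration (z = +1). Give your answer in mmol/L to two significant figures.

Nernst: E = (26.8/1) · ln([out]/[in]), so ln([out]/[in]) = 76.0 × 1 / 26.8 = 2.8358.
[out]/[in] = e^(2.8358) = 17.04.
[out] = 17.04 × 6.08 = 103.6 mmol/L.

100 mmol/L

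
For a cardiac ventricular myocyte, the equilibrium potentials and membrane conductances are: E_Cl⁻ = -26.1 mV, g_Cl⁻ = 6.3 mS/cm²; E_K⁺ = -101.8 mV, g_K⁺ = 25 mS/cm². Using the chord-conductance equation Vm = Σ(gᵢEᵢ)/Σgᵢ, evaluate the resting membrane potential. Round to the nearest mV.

-87 mV

Σ gᵢEᵢ = 6.3·(-26.1) + 25·(-101.8) = -2709.43
Σ gᵢ = 6.3 + 25 = 31.3
Vm = -2709.43 / 31.3 = -86.56 mV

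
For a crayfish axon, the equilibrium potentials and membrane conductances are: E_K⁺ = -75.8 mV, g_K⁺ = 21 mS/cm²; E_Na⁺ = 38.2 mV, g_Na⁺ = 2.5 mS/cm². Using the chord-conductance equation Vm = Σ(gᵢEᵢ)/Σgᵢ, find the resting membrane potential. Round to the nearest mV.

Σ gᵢEᵢ = 21·(-75.8) + 2.5·(38.2) = -1496.30
Σ gᵢ = 21 + 2.5 = 23.5
Vm = -1496.30 / 23.5 = -63.67 mV

-64 mV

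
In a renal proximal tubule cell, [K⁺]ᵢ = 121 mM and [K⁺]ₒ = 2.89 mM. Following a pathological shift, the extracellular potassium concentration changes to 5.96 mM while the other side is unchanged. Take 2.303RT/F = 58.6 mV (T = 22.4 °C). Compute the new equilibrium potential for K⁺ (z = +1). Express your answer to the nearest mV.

-77 mV

After the shift: [K⁺]_out = 5.96, [K⁺]_in = 121 mM.
E_new = (58.6/1)·log₁₀(5.96/121) = 58.60 · (-1.3075) = -76.62 mV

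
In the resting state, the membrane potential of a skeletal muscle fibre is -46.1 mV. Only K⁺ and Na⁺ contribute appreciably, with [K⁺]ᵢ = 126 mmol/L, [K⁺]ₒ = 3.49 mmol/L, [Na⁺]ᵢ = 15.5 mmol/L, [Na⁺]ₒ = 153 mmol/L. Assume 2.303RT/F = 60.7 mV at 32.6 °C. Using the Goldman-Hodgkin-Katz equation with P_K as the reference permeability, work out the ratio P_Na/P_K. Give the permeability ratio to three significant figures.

Let α = P_Na/P_K. GHK: Vm = 60.7·log₁₀[(Kₒ + α·Naₒ)/(Kᵢ + α·Naᵢ)].
10^(Vm/60.7) = 10^(-46.1/60.7) = 0.17399
So 0.17399·(Kᵢ + α·Naᵢ) = Kₒ + α·Naₒ → α = (0.17399·126.0 − 3.49) / (153.0 − 0.17399·15.5)
α = (21.92 − 3.49) / (153.0 − 2.697) = 18.43/150.3 = 0.1226

0.123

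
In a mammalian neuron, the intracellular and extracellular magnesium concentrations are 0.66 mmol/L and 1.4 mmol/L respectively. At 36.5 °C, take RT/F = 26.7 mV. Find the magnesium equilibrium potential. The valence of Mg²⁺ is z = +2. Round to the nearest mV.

10 mV

E = (26.7/z) · ln([Mg²⁺]_out/[Mg²⁺]_in) with z = +2.
= (26.7/2) · ln(1.4/0.66) = 13.35 · ln(2.121)
= 13.35 · (0.7520) = 10.04 mV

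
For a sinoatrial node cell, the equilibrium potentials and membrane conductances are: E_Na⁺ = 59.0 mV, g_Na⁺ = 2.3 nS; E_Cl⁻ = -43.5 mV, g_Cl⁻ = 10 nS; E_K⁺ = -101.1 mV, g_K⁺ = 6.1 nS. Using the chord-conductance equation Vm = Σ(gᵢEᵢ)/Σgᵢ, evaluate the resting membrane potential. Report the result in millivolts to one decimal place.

Σ gᵢEᵢ = 2.3·(59.0) + 10·(-43.5) + 6.1·(-101.1) = -916.01
Σ gᵢ = 2.3 + 10 + 6.1 = 18.4
Vm = -916.01 / 18.4 = -49.78 mV

-49.8 mV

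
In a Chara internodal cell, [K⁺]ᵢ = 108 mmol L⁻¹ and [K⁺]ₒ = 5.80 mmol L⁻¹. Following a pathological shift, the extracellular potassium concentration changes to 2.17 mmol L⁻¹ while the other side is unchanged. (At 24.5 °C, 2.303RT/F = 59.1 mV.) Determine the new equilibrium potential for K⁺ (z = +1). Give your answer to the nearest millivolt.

After the shift: [K⁺]_out = 2.17, [K⁺]_in = 108 mmol L⁻¹.
E_new = (59.1/1)·log₁₀(2.17/108) = 59.10 · (-1.6970) = -100.29 mV

-100 mV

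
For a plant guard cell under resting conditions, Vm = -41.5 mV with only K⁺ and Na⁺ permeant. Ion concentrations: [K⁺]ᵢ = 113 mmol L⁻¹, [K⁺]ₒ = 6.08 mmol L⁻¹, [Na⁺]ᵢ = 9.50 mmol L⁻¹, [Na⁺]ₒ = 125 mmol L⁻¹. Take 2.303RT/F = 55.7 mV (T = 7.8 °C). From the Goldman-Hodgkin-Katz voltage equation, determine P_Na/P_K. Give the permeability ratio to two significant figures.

Let α = P_Na/P_K. GHK: Vm = 55.7·log₁₀[(Kₒ + α·Naₒ)/(Kᵢ + α·Naᵢ)].
10^(Vm/55.7) = 10^(-41.5/55.7) = 0.17986
So 0.17986·(Kᵢ + α·Naᵢ) = Kₒ + α·Naₒ → α = (0.17986·113.0 − 6.08) / (125.0 − 0.17986·9.5)
α = (20.32 − 6.08) / (125.0 − 1.709) = 14.24/123.3 = 0.1155

0.12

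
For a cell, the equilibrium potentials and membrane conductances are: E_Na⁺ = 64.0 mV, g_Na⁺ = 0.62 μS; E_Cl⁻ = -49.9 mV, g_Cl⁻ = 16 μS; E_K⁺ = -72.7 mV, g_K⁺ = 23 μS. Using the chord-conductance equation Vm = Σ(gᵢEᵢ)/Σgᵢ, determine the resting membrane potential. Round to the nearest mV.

Σ gᵢEᵢ = 0.62·(64.0) + 16·(-49.9) + 23·(-72.7) = -2430.82
Σ gᵢ = 0.62 + 16 + 23 = 39.62
Vm = -2430.82 / 39.62 = -61.35 mV

-61 mV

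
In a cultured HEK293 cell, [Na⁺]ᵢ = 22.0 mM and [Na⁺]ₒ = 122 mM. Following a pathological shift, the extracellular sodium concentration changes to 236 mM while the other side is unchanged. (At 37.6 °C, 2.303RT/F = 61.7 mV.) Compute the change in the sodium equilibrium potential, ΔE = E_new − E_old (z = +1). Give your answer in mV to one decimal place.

E_old = (61.7/1)·log₁₀(122/22.0) = 45.90 mV
E_new = (61.7/1)·log₁₀(236/22.0) = 63.58 mV
ΔE = 63.58 − (45.90) = 17.68 mV

17.7 mV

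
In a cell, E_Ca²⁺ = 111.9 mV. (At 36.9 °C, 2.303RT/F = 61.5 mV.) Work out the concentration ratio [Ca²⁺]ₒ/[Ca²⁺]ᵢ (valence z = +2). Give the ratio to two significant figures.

log₁₀([out]/[in]) = E·z/(61.5) = 111.9 × 2 / 61.5 = 3.6390
[out]/[in] = 10^(3.6390) = 4355

4400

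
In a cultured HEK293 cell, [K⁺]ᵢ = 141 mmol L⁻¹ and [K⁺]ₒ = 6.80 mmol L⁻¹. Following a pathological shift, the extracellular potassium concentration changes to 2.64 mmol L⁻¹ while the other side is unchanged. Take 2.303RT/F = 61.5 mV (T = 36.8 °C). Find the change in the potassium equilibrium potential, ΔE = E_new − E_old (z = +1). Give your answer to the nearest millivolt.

E_old = (61.5/1)·log₁₀(6.80/141) = -80.98 mV
E_new = (61.5/1)·log₁₀(2.64/141) = -106.25 mV
ΔE = -106.25 − (-80.98) = -25.27 mV

-25 mV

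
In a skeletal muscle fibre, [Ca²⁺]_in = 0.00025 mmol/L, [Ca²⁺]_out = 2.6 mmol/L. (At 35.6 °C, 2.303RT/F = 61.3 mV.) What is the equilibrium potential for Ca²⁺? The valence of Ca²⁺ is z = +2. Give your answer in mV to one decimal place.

E = (61.3/z) · log₁₀([Ca²⁺]_out/[Ca²⁺]_in) with z = +2.
= (61.3/2) · log₁₀(2.6/0.00025) = 30.65 · log₁₀(1.04e+04)
= 30.65 · (4.0170) = 123.12 mV

123.1 mV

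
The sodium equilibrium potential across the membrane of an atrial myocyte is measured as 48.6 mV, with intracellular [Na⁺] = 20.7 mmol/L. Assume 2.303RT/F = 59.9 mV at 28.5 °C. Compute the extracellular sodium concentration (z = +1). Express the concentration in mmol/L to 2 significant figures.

Nernst: E = (59.9/1) · log₁₀([out]/[in]), so log₁₀([out]/[in]) = 48.6 × 1 / 59.9 = 0.8114.
[out]/[in] = 10^(0.8114) = 6.477.
[out] = 6.477 × 20.7 = 134.1 mmol/L.

130 mmol/L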